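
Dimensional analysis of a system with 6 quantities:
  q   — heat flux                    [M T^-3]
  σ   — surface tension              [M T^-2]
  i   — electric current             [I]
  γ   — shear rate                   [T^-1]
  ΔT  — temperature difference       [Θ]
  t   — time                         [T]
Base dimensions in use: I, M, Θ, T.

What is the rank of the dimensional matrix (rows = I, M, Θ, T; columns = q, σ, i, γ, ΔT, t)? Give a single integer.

4

Write exponents as rows I,M,Θ,T / cols q,σ,i,γ,ΔT,t:
  I: [ 0  0  1  0  0  0]
  M: [ 1  1  0  0  0  0]
  Θ: [ 0  0  0  0  1  0]
  T: [-3 -2  0 -1  0  1]
RREF → pivots at {q,σ,i,ΔT} ⇒ r = 4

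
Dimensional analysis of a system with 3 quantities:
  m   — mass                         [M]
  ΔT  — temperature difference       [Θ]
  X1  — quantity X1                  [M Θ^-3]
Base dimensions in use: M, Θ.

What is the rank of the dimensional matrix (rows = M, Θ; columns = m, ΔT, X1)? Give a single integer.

Exponent matrix [M,Θ] × [m,ΔT,X1]:
  M: [ 1  0  1]
  Θ: [ 0  1 -3]
RREF → pivots at {m,ΔT} ⇒ r = 2

2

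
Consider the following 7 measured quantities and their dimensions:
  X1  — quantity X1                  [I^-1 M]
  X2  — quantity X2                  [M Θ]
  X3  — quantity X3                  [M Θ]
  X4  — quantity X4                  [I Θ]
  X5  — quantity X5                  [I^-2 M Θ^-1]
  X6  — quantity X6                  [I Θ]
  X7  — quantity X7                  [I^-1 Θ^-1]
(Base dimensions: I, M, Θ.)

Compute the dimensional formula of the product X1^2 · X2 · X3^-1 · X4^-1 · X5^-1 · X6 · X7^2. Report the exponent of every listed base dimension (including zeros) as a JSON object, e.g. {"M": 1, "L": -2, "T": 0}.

Dimensional matrix (I×M×Θ by X1×X2×X3×X4×X5×X6×X7):
  I: [-1  0  0  1 -2  1 -1]
  M: [ 1  1  1  0  1  0  0]
  Θ: [ 0  1  1  1 -1  1 -1]
  [I]: (2)·-1+(1)·0+(-1)·0+(-1)·1+(-1)·-2+(1)·1+(2)·-1 = -2
  [M]: (2)·1+(1)·1+(-1)·1+(-1)·0+(-1)·1+(1)·0+(2)·0 = 1
  [Θ]: (2)·0+(1)·1+(-1)·1+(-1)·1+(-1)·-1+(1)·1+(2)·-1 = -1
⇒ I^-2 M Θ^-1

{"I": -2, "M": 1, "Θ": -1}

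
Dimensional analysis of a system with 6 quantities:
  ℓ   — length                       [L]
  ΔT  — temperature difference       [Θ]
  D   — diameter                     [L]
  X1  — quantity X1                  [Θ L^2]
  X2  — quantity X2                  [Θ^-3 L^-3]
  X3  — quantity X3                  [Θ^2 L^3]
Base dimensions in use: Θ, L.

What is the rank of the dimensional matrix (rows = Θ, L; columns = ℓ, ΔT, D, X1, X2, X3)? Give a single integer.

Dimensional matrix (Θ×L by ℓ×ΔT×D×X1×X2×X3):
  Θ: [ 0  1  0  1 -3  2]
  L: [ 1  0  1  2 -3  3]
Row reduction gives pivot columns ℓ,ΔT; rank = 2

2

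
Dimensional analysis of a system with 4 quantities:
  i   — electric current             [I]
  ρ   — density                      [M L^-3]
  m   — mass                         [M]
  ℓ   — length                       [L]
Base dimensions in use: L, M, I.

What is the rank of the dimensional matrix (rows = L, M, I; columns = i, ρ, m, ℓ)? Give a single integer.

Dimensional matrix (L×M×I by i×ρ×m×ℓ):
  L: [ 0 -3  0  1]
  M: [ 0  1  1  0]
  I: [ 1  0  0  0]
RREF → pivots at {i,ρ,m} ⇒ r = 3

3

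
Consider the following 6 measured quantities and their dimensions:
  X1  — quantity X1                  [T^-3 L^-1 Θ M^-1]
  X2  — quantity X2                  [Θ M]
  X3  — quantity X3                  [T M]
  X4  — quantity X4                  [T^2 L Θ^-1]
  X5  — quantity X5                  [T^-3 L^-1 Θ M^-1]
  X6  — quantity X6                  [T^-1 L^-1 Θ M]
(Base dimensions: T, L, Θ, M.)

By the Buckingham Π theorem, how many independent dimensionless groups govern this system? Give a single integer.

3

Write exponents as rows T,L,Θ,M / cols X1,X2,X3,X4,X5,X6:
  T: [-3  0  1  2 -3 -1]
  L: [-1  0  0  1 -1 -1]
  Θ: [ 1  1  0 -1  1  1]
  M: [-1  1  1  0 -1  1]
Echelon form has 3 nonzero rows (pivots: X1,X2,X3)
Π count = n − r = 6 − 3 = 3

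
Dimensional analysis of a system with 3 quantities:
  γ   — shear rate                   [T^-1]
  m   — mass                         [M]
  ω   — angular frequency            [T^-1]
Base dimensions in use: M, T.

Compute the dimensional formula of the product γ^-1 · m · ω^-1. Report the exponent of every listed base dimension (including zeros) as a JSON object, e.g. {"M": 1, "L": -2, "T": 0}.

{"M": 1, "T": 2}

Write exponents as rows M,T / cols γ,m,ω:
  M: [ 0  1  0]
  T: [-1  0 -1]
  [M]: (-1)·0+(1)·1+(-1)·0 = 1
  [T]: (-1)·-1+(1)·0+(-1)·-1 = 2
⇒ M T^2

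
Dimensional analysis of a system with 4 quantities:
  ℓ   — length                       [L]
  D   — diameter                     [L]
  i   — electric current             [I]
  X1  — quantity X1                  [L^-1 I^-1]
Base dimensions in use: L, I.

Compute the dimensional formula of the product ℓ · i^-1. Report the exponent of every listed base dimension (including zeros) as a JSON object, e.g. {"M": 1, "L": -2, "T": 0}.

Write exponents as rows L,I / cols ℓ,D,i,X1:
  L: [ 1  1  0 -1]
  I: [ 0  0  1 -1]
  [L]: (1)·1+(-1)·0 = 1
  [I]: (1)·0+(-1)·1 = -1
⇒ L I^-1

{"L": 1, "I": -1}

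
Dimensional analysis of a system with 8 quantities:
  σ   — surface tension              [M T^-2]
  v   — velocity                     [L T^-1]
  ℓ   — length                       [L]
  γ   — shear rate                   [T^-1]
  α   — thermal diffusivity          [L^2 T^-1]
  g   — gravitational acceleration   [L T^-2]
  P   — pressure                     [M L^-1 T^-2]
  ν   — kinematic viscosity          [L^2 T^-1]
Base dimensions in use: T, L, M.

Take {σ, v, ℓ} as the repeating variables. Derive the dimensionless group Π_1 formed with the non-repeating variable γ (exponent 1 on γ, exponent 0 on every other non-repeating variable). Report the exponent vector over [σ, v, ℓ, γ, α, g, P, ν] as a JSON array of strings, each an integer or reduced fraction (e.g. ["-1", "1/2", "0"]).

["0", "-1", "1", "1", "0", "0", "0", "0"]

Exponent matrix [T,L,M] × [σ,v,ℓ,γ,α,g,P,ν]:
  T: [-2 -1  0 -1 -1 -2 -2 -1]
  L: [ 0  1  1  0  2  1 -1  2]
  M: [ 1  0  0  0  0  0  1  0]
Echelon form has 3 nonzero rows (pivots: σ,v,ℓ)
Repeat: σ,v,ℓ; free: γ,α,g,P,ν
RREF:
  r0: [   1    0    0    0    0    0    1    0]
  r1: [   0    1    0    1    1    2    0    1]
  r2: [   0    0    1   -1    1   -1   -1    1]
Fix exponent of γ at 1, α at 0, g at 0, P at 0, ν at 0; solve each RREF row for its pivot's exponent:
  r0: exp(σ) + (0)·1 = 0 ⇒ exp(σ) = 0
  r1: exp(v) + (1)·1 = 0 ⇒ exp(v) = -1
  r2: exp(ℓ) + (-1)·1 = 0 ⇒ exp(ℓ) = 1
Π_1 = v^-1 · ℓ · γ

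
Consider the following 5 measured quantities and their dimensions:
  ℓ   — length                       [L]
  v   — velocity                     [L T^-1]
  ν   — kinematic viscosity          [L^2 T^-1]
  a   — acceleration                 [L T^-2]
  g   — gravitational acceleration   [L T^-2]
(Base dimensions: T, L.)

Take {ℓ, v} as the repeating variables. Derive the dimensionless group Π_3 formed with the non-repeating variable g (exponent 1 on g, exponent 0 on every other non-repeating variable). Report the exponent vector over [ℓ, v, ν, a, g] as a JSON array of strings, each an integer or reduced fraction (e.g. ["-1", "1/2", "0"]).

["1", "-2", "0", "0", "1"]

Exponent matrix [T,L] × [ℓ,v,ν,a,g]:
  T: [ 0 -1 -1 -2 -2]
  L: [ 1  1  2  1  1]
RREF → pivots at {ℓ,v} ⇒ r = 2
Repeat: ℓ,v; free: ν,a,g
RREF:
  r0: [   1    0    1   -1   -1]
  r1: [   0    1    1    2    2]
Fix exponent of g at 1, ν at 0, a at 0; solve each RREF row for its pivot's exponent:
  r0: exp(ℓ) + (-1)·1 = 0 ⇒ exp(ℓ) = 1
  r1: exp(v) + (2)·1 = 0 ⇒ exp(v) = -2
Π_3 = ℓ · v^-2 · g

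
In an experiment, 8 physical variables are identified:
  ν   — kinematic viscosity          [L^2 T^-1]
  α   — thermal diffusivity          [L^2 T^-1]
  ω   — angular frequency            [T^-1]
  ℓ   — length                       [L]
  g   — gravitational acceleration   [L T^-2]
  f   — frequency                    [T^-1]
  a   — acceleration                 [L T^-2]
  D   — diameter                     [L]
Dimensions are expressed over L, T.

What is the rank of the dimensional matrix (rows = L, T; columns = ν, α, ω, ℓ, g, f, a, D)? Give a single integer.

2

Exponent matrix [L,T] × [ν,α,ω,ℓ,g,f,a,D]:
  L: [ 2  2  0  1  1  0  1  1]
  T: [-1 -1 -1  0 -2 -1 -2  0]
Row reduction gives pivot columns ν,ω; rank = 2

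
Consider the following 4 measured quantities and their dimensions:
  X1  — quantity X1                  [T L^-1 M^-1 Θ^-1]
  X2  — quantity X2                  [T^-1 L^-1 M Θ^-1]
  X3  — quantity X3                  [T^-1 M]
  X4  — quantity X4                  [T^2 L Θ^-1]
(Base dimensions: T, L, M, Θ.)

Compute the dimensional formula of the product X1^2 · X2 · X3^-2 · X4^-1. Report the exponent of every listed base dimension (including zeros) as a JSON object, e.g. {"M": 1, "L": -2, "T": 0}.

{"T": 1, "L": -4, "M": -3, "Θ": -2}

Write exponents as rows T,L,M,Θ / cols X1,X2,X3,X4:
  T: [ 1 -1 -1  2]
  L: [-1 -1  0  1]
  M: [-1  1  1  0]
  Θ: [-1 -1  0 -1]
  [T]: (2)·1+(1)·-1+(-2)·-1+(-1)·2 = 1
  [L]: (2)·-1+(1)·-1+(-2)·0+(-1)·1 = -4
  [M]: (2)·-1+(1)·1+(-2)·1+(-1)·0 = -3
  [Θ]: (2)·-1+(1)·-1+(-2)·0+(-1)·-1 = -2
⇒ T L^-4 M^-3 Θ^-2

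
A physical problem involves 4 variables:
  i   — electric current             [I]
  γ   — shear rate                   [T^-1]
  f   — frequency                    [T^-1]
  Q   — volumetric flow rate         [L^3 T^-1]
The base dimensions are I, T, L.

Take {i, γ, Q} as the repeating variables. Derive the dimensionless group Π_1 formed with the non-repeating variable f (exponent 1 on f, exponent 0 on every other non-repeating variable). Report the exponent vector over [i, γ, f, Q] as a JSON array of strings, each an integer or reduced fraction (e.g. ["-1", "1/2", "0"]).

Write exponents as rows I,T,L / cols i,γ,f,Q:
  I: [ 1  0  0  0]
  T: [ 0 -1 -1 -1]
  L: [ 0  0  0  3]
Echelon form has 3 nonzero rows (pivots: i,γ,Q)
Pivot set = {i,γ,Q}, free = {f}
RREF:
  r0: [   1    0    0    0]
  r1: [   0    1    1    0]
  r2: [   0    0    0    1]
Fix exponent of f at 1; solve each RREF row for its pivot's exponent:
  r0: exp(i) + (0)·1 = 0 ⇒ exp(i) = 0
  r1: exp(γ) + (1)·1 = 0 ⇒ exp(γ) = -1
  r2: exp(Q) + (0)·1 = 0 ⇒ exp(Q) = 0
Π_1 = γ^-1 · f

["0", "-1", "1", "0"]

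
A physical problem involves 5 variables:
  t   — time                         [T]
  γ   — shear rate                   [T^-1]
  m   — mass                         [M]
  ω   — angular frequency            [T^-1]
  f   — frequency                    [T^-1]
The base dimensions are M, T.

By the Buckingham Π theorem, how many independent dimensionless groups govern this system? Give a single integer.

Dimensional matrix (M×T by t×γ×m×ω×f):
  M: [ 0  0  1  0  0]
  T: [ 1 -1  0 -1 -1]
Echelon form has 2 nonzero rows (pivots: t,m)
Π count = n − r = 5 − 2 = 3

3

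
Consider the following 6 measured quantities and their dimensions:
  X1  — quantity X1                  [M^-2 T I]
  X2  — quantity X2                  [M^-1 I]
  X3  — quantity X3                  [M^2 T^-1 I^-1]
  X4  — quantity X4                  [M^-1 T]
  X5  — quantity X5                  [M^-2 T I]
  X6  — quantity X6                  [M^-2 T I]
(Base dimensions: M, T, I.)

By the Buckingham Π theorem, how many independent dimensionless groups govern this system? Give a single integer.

Write exponents as rows M,T,I / cols X1,X2,X3,X4,X5,X6:
  M: [-2 -1  2 -1 -2 -2]
  T: [ 1  0 -1  1  1  1]
  I: [ 1  1 -1  0  1  1]
Row reduction gives pivot columns X1,X2; rank = 2
6 vars − rank 2 = 4 Π groups

4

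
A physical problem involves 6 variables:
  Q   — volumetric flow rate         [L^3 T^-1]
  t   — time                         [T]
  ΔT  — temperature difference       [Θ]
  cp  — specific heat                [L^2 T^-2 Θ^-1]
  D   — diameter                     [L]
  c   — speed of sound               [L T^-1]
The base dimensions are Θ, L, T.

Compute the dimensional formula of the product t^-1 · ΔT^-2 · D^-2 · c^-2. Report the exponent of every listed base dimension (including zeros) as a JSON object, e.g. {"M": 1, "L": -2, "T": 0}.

Exponent matrix [Θ,L,T] × [Q,t,ΔT,cp,D,c]:
  Θ: [ 0  0  1 -1  0  0]
  L: [ 3  0  0  2  1  1]
  T: [-1  1  0 -2  0 -1]
  [Θ]: (-1)·0+(-2)·1+(-2)·0+(-2)·0 = -2
  [L]: (-1)·0+(-2)·0+(-2)·1+(-2)·1 = -4
  [T]: (-1)·1+(-2)·0+(-2)·0+(-2)·-1 = 1
⇒ Θ^-2 L^-4 T

{"Θ": -2, "L": -4, "T": 1}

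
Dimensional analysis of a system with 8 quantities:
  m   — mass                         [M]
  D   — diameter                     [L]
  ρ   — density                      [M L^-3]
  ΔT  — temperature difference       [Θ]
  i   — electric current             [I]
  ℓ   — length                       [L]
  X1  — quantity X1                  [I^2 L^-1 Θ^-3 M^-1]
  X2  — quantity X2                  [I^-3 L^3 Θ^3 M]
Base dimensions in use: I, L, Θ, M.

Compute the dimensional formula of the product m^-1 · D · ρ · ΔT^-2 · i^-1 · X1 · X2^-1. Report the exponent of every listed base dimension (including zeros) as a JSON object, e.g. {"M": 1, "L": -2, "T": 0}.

{"I": 4, "L": -6, "Θ": -8, "M": -2}

Write exponents as rows I,L,Θ,M / cols m,D,ρ,ΔT,i,ℓ,X1,X2:
  I: [ 0  0  0  0  1  0  2 -3]
  L: [ 0  1 -3  0  0  1 -1  3]
  Θ: [ 0  0  0  1  0  0 -3  3]
  M: [ 1  0  1  0  0  0 -1  1]
  [I]: (-1)·0+(1)·0+(1)·0+(-2)·0+(-1)·1+(1)·2+(-1)·-3 = 4
  [L]: (-1)·0+(1)·1+(1)·-3+(-2)·0+(-1)·0+(1)·-1+(-1)·3 = -6
  [Θ]: (-1)·0+(1)·0+(1)·0+(-2)·1+(-1)·0+(1)·-3+(-1)·3 = -8
  [M]: (-1)·1+(1)·0+(1)·1+(-2)·0+(-1)·0+(1)·-1+(-1)·1 = -2
⇒ I^4 L^-6 Θ^-8 M^-2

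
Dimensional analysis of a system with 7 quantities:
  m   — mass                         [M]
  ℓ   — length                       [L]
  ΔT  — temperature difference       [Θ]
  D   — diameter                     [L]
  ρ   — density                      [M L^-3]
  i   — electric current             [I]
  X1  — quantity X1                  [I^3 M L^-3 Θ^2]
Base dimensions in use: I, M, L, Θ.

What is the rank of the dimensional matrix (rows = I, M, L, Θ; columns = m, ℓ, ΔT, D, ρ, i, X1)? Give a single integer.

4

Dimensional matrix (I×M×L×Θ by m×ℓ×ΔT×D×ρ×i×X1):
  I: [ 0  0  0  0  0  1  3]
  M: [ 1  0  0  0  1  0  1]
  L: [ 0  1  0  1 -3  0 -3]
  Θ: [ 0  0  1  0  0  0  2]
Echelon form has 4 nonzero rows (pivots: m,ℓ,ΔT,i)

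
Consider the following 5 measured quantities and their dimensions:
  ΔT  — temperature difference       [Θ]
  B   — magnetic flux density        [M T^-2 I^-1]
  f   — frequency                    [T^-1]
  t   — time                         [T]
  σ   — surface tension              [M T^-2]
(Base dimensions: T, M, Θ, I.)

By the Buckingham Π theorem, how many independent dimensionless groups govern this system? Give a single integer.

Dimensional matrix (T×M×Θ×I by ΔT×B×f×t×σ):
  T: [ 0 -2 -1  1 -2]
  M: [ 0  1  0  0  1]
  Θ: [ 1  0  0  0  0]
  I: [ 0 -1  0  0  0]
Row reduction gives pivot columns ΔT,B,f,σ; rank = 4
Π count = n − r = 5 − 4 = 1

1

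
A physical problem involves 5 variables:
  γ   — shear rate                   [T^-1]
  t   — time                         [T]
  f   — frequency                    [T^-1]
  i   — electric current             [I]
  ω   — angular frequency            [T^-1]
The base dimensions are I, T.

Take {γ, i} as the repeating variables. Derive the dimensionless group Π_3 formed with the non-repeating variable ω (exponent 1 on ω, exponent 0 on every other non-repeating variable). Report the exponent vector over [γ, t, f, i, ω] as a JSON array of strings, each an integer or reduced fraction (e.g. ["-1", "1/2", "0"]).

["-1", "0", "0", "0", "1"]

Dimensional matrix (I×T by γ×t×f×i×ω):
  I: [ 0  0  0  1  0]
  T: [-1  1 -1  0 -1]
Echelon form has 2 nonzero rows (pivots: γ,i)
Repeat: γ,i; free: t,f,ω
RREF:
  r0: [   1   -1    1    0    1]
  r1: [   0    0    0    1    0]
Fix exponent of ω at 1, t at 0, f at 0; solve each RREF row for its pivot's exponent:
  r0: exp(γ) + (1)·1 = 0 ⇒ exp(γ) = -1
  r1: exp(i) + (0)·1 = 0 ⇒ exp(i) = 0
Π_3 = γ^-1 · ω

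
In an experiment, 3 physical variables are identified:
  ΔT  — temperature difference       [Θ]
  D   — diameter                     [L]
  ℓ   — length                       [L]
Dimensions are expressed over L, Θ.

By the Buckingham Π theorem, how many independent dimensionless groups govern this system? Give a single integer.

Dimensional matrix (L×Θ by ΔT×D×ℓ):
  L: [ 0  1  1]
  Θ: [ 1  0  0]
Row reduction gives pivot columns ΔT,D; rank = 2
3 vars − rank 2 = 1 Π group

1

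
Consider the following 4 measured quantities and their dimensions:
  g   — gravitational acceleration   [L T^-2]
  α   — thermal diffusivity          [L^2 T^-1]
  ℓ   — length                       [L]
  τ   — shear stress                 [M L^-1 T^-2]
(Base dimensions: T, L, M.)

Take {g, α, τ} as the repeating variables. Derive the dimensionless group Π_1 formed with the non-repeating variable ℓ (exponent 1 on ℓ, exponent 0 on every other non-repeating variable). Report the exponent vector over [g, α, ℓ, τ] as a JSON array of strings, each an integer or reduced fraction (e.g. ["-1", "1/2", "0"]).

["1/3", "-2/3", "1", "0"]

Dimensional matrix (T×L×M by g×α×ℓ×τ):
  T: [-2 -1  0 -2]
  L: [ 1  2  1 -1]
  M: [ 0  0  0  1]
Echelon form has 3 nonzero rows (pivots: g,α,τ)
Pivot set = {g,α,τ}, free = {ℓ}
RREF:
  r0: [   1    0 -1/3    0]
  r1: [   0    1  2/3    0]
  r2: [   0    0    0    1]
Fix exponent of ℓ at 1; solve each RREF row for its pivot's exponent:
  r0: exp(g) + (-1/3)·1 = 0 ⇒ exp(g) = 1/3
  r1: exp(α) + (2/3)·1 = 0 ⇒ exp(α) = -2/3
  r2: exp(τ) + (0)·1 = 0 ⇒ exp(τ) = 0
Π_1 = g^(1/3) · α^(-2/3) · ℓ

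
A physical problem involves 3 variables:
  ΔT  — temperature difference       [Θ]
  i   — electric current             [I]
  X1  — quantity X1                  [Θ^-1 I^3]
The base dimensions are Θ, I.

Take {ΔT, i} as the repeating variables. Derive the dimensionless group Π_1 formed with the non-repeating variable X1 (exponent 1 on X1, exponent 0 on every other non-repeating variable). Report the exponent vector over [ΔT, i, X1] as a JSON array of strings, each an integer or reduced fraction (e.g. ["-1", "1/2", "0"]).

["1", "-3", "1"]

Dimensional matrix (Θ×I by ΔT×i×X1):
  Θ: [ 1  0 -1]
  I: [ 0  1  3]
Row reduction gives pivot columns ΔT,i; rank = 2
Repeat: ΔT,i; free: X1
RREF:
  r0: [   1    0   -1]
  r1: [   0    1    3]
Fix exponent of X1 at 1; solve each RREF row for its pivot's exponent:
  r0: exp(ΔT) + (-1)·1 = 0 ⇒ exp(ΔT) = 1
  r1: exp(i) + (3)·1 = 0 ⇒ exp(i) = -3
Π_1 = ΔT · i^-3 · X1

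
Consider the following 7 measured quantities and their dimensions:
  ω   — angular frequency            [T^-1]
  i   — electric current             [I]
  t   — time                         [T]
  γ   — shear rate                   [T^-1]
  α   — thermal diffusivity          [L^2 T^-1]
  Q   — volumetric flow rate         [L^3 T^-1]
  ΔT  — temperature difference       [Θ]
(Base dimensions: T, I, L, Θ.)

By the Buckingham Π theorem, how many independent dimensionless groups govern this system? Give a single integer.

3

Write exponents as rows T,I,L,Θ / cols ω,i,t,γ,α,Q,ΔT:
  T: [-1  0  1 -1 -1 -1  0]
  I: [ 0  1  0  0  0  0  0]
  L: [ 0  0  0  0  2  3  0]
  Θ: [ 0  0  0  0  0  0  1]
Row reduction gives pivot columns ω,i,α,ΔT; rank = 4
Π count = n − r = 7 − 4 = 3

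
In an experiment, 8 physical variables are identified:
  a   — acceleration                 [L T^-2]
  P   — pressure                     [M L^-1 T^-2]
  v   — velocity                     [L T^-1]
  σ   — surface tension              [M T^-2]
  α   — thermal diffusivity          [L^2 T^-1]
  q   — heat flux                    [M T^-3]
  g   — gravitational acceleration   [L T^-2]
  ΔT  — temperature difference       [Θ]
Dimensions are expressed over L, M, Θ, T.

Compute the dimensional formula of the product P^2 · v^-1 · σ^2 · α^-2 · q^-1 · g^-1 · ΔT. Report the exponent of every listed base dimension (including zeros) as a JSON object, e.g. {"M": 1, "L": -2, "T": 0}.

Write exponents as rows L,M,Θ,T / cols a,P,v,σ,α,q,g,ΔT:
  L: [ 1 -1  1  0  2  0  1  0]
  M: [ 0  1  0  1  0  1  0  0]
  Θ: [ 0  0  0  0  0  0  0  1]
  T: [-2 -2 -1 -2 -1 -3 -2  0]
  [L]: (2)·-1+(-1)·1+(2)·0+(-2)·2+(-1)·0+(-1)·1+(1)·0 = -8
  [M]: (2)·1+(-1)·0+(2)·1+(-2)·0+(-1)·1+(-1)·0+(1)·0 = 3
  [Θ]: (2)·0+(-1)·0+(2)·0+(-2)·0+(-1)·0+(-1)·0+(1)·1 = 1
  [T]: (2)·-2+(-1)·-1+(2)·-2+(-2)·-1+(-1)·-3+(-1)·-2+(1)·0 = 0
⇒ L^-8 M^3 Θ

{"L": -8, "M": 3, "Θ": 1, "T": 0}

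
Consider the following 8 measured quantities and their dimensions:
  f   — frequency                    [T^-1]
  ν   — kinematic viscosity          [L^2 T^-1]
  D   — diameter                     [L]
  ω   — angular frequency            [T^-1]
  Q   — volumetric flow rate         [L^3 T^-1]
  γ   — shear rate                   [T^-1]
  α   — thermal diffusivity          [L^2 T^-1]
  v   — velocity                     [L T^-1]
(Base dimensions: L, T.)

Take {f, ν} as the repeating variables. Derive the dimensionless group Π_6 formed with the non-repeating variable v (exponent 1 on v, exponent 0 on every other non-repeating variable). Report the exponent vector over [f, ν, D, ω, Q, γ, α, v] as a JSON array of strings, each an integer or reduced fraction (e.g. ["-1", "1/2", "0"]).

["-1/2", "-1/2", "0", "0", "0", "0", "0", "1"]

Dimensional matrix (L×T by f×ν×D×ω×Q×γ×α×v):
  L: [ 0  2  1  0  3  0  2  1]
  T: [-1 -1  0 -1 -1 -1 -1 -1]
Row reduction gives pivot columns f,ν; rank = 2
Repeat: f,ν; free: D,ω,Q,γ,α,v
RREF:
  r0: [   1    0 -1/2    1 -1/2    1    0  1/2]
  r1: [   0    1  1/2    0  3/2    0    1  1/2]
Fix exponent of v at 1, D at 0, ω at 0, Q at 0, γ at 0, α at 0; solve each RREF row for its pivot's exponent:
  r0: exp(f) + (1/2)·1 = 0 ⇒ exp(f) = -1/2
  r1: exp(ν) + (1/2)·1 = 0 ⇒ exp(ν) = -1/2
Π_6 = f^(-1/2) · ν^(-1/2) · v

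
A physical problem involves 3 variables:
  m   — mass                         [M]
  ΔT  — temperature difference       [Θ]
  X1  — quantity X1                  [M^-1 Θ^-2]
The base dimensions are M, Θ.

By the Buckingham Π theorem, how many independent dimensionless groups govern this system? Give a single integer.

1

Dimensional matrix (M×Θ by m×ΔT×X1):
  M: [ 1  0 -1]
  Θ: [ 0  1 -2]
Echelon form has 2 nonzero rows (pivots: m,ΔT)
3 vars − rank 2 = 1 Π group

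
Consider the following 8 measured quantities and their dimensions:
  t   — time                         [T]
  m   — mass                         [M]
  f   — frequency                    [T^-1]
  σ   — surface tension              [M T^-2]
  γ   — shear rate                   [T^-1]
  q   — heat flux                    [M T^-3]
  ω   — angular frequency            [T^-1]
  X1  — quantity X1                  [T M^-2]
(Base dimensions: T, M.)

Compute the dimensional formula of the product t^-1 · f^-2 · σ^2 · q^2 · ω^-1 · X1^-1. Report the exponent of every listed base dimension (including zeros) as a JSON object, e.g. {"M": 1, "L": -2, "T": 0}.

{"T": -9, "M": 6}

Dimensional matrix (T×M by t×m×f×σ×γ×q×ω×X1):
  T: [ 1  0 -1 -2 -1 -3 -1  1]
  M: [ 0  1  0  1  0  1  0 -2]
  [T]: (-1)·1+(-2)·-1+(2)·-2+(2)·-3+(-1)·-1+(-1)·1 = -9
  [M]: (-1)·0+(-2)·0+(2)·1+(2)·1+(-1)·0+(-1)·-2 = 6
⇒ T^-9 M^6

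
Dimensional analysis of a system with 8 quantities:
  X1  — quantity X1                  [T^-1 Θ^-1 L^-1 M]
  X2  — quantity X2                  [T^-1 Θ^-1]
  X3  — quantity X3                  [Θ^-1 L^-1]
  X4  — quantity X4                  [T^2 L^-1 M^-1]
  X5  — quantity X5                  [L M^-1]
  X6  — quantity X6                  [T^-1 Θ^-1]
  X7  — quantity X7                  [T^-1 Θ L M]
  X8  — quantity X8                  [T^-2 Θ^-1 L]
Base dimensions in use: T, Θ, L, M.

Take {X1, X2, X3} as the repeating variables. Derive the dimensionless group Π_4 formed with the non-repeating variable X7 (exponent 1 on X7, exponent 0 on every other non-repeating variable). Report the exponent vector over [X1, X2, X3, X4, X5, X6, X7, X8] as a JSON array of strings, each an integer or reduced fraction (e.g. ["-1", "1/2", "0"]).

["-1", "0", "2", "0", "0", "0", "1", "0"]

Dimensional matrix (T×Θ×L×M by X1×X2×X3×X4×X5×X6×X7×X8):
  T: [-1 -1  0  2  0 -1 -1 -2]
  Θ: [-1 -1 -1  0  0 -1  1 -1]
  L: [-1  0 -1 -1  1  0  1  1]
  M: [ 1  0  0 -1 -1  0  1  0]
Row reduction gives pivot columns X1,X2,X3; rank = 3
Repeat: X1,X2,X3; free: X4,X5,X6,X7,X8
RREF:
  r0: [   1    0    0   -1   -1    0    1    0]
  r1: [   0    1    0   -1    1    1    0    2]
  r2: [   0    0    1    2    0    0   -2   -1]
  r3: [   0    0    0    0    0    0    0    0]
Fix exponent of X7 at 1, X4 at 0, X5 at 0, X6 at 0, X8 at 0; solve each RREF row for its pivot's exponent:
  r0: exp(X1) + (1)·1 = 0 ⇒ exp(X1) = -1
  r1: exp(X2) + (0)·1 = 0 ⇒ exp(X2) = 0
  r2: exp(X3) + (-2)·1 = 0 ⇒ exp(X3) = 2
Π_4 = X1^-1 · X3^2 · X7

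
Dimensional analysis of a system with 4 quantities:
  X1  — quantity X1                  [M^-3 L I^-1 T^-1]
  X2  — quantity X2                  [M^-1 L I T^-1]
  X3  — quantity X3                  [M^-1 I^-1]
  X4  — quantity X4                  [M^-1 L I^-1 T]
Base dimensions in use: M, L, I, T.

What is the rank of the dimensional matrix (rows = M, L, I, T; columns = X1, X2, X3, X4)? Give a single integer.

Exponent matrix [M,L,I,T] × [X1,X2,X3,X4]:
  M: [-3 -1 -1 -1]
  L: [ 1  1  0  1]
  I: [-1  1 -1 -1]
  T: [-1 -1  0  1]
Echelon form has 3 nonzero rows (pivots: X1,X2,X4)

3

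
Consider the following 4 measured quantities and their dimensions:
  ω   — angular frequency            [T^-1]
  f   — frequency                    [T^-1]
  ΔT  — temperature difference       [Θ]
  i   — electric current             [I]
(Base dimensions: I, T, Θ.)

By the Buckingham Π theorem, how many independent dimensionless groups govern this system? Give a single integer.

Write exponents as rows I,T,Θ / cols ω,f,ΔT,i:
  I: [ 0  0  0  1]
  T: [-1 -1  0  0]
  Θ: [ 0  0  1  0]
RREF → pivots at {ω,ΔT,i} ⇒ r = 3
Π count = n − r = 4 − 3 = 1

1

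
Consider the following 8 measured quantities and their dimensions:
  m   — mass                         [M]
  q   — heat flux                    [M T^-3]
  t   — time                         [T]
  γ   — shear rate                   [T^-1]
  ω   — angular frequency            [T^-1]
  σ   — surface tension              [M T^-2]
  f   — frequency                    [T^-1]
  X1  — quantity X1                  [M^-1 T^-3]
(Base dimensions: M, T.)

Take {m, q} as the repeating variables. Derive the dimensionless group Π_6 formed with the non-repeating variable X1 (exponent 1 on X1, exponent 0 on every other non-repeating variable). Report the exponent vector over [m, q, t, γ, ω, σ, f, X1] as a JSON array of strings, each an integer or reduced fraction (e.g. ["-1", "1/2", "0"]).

Write exponents as rows M,T / cols m,q,t,γ,ω,σ,f,X1:
  M: [ 1  1  0  0  0  1  0 -1]
  T: [ 0 -3  1 -1 -1 -2 -1 -3]
Row reduction gives pivot columns m,q; rank = 2
Repeat: m,q; free: t,γ,ω,σ,f,X1
RREF:
  r0: [   1    0  1/3 -1/3 -1/3  1/3 -1/3   -2]
  r1: [   0    1 -1/3  1/3  1/3  2/3  1/3    1]
Fix exponent of X1 at 1, t at 0, γ at 0, ω at 0, σ at 0, f at 0; solve each RREF row for its pivot's exponent:
  r0: exp(m) + (-2)·1 = 0 ⇒ exp(m) = 2
  r1: exp(q) + (1)·1 = 0 ⇒ exp(q) = -1
Π_6 = m^2 · q^-1 · X1

["2", "-1", "0", "0", "0", "0", "0", "1"]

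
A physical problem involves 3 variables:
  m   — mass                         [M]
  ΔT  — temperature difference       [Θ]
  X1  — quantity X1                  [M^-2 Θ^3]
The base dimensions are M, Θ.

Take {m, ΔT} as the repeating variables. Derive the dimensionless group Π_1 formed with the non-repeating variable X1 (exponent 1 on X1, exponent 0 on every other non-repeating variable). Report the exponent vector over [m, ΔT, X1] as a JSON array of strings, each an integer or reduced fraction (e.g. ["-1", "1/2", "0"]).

["2", "-3", "1"]

Exponent matrix [M,Θ] × [m,ΔT,X1]:
  M: [ 1  0 -2]
  Θ: [ 0  1  3]
RREF → pivots at {m,ΔT} ⇒ r = 2
Pivot set = {m,ΔT}, free = {X1}
RREF:
  r0: [   1    0   -2]
  r1: [   0    1    3]
Fix exponent of X1 at 1; solve each RREF row for its pivot's exponent:
  r0: exp(m) + (-2)·1 = 0 ⇒ exp(m) = 2
  r1: exp(ΔT) + (3)·1 = 0 ⇒ exp(ΔT) = -3
Π_1 = m^2 · ΔT^-3 · X1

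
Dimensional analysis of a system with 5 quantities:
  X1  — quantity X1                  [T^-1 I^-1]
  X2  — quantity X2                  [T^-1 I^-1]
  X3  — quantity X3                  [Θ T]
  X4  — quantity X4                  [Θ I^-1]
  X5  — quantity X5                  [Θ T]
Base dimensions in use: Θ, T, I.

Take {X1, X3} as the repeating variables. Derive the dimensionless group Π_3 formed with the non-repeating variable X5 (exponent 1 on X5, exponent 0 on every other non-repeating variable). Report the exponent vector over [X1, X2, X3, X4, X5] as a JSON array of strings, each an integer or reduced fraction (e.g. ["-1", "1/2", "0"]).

["0", "0", "-1", "0", "1"]

Exponent matrix [Θ,T,I] × [X1,X2,X3,X4,X5]:
  Θ: [ 0  0  1  1  1]
  T: [-1 -1  1  0  1]
  I: [-1 -1  0 -1  0]
Row reduction gives pivot columns X1,X3; rank = 2
Repeat: X1,X3; free: X2,X4,X5
RREF:
  r0: [   1    1    0    1    0]
  r1: [   0    0    1    1    1]
  r2: [   0    0    0    0    0]
Fix exponent of X5 at 1, X2 at 0, X4 at 0; solve each RREF row for its pivot's exponent:
  r0: exp(X1) + (0)·1 = 0 ⇒ exp(X1) = 0
  r1: exp(X3) + (1)·1 = 0 ⇒ exp(X3) = -1
Π_3 = X3^-1 · X5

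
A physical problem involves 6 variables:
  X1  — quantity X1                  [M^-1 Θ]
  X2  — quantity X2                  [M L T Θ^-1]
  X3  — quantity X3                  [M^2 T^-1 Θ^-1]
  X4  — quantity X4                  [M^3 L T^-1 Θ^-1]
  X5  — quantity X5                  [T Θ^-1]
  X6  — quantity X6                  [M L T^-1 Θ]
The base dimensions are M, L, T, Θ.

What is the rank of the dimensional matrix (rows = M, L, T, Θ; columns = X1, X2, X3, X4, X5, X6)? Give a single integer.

3

Dimensional matrix (M×L×T×Θ by X1×X2×X3×X4×X5×X6):
  M: [-1  1  2  3  0  1]
  L: [ 0  1  0  1  0  1]
  T: [ 0  1 -1 -1  1 -1]
  Θ: [ 1 -1 -1 -1 -1  1]
RREF → pivots at {X1,X2,X3} ⇒ r = 3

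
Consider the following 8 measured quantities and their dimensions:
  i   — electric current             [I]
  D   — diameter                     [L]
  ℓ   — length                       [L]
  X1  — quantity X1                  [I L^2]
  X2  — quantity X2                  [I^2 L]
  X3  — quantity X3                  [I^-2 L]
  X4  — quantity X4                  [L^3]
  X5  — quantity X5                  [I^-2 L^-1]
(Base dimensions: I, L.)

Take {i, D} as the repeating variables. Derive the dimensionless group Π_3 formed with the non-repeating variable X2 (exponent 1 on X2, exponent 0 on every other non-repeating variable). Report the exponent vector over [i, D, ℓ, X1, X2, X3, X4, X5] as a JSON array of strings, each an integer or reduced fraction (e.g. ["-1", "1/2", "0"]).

Write exponents as rows I,L / cols i,D,ℓ,X1,X2,X3,X4,X5:
  I: [ 1  0  0  1  2 -2  0 -2]
  L: [ 0  1  1  2  1  1  3 -1]
Echelon form has 2 nonzero rows (pivots: i,D)
Pivot set = {i,D}, free = {ℓ,X1,X2,X3,X4,X5}
RREF:
  r0: [   1    0    0    1    2   -2    0   -2]
  r1: [   0    1    1    2    1    1    3   -1]
Fix exponent of X2 at 1, ℓ at 0, X1 at 0, X3 at 0, X4 at 0, X5 at 0; solve each RREF row for its pivot's exponent:
  r0: exp(i) + (2)·1 = 0 ⇒ exp(i) = -2
  r1: exp(D) + (1)·1 = 0 ⇒ exp(D) = -1
Π_3 = i^-2 · D^-1 · X2

["-2", "-1", "0", "0", "1", "0", "0", "0"]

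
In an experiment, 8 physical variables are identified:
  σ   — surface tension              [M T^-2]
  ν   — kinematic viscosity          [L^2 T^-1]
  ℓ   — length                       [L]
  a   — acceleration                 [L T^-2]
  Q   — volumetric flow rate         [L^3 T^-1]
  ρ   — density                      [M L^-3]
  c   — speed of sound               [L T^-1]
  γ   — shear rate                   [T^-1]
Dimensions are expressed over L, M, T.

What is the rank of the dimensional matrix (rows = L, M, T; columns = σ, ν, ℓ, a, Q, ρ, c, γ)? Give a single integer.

3

Write exponents as rows L,M,T / cols σ,ν,ℓ,a,Q,ρ,c,γ:
  L: [ 0  2  1  1  3 -3  1  0]
  M: [ 1  0  0  0  0  1  0  0]
  T: [-2 -1  0 -2 -1  0 -1 -1]
Echelon form has 3 nonzero rows (pivots: σ,ν,ℓ)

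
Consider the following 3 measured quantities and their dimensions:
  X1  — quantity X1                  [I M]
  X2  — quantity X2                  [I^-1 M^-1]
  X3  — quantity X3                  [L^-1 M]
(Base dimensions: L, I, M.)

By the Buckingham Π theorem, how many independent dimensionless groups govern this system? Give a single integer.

Dimensional matrix (L×I×M by X1×X2×X3):
  L: [ 0  0 -1]
  I: [ 1 -1  0]
  M: [ 1 -1  1]
Echelon form has 2 nonzero rows (pivots: X1,X3)
Π count = n − r = 3 − 2 = 1

1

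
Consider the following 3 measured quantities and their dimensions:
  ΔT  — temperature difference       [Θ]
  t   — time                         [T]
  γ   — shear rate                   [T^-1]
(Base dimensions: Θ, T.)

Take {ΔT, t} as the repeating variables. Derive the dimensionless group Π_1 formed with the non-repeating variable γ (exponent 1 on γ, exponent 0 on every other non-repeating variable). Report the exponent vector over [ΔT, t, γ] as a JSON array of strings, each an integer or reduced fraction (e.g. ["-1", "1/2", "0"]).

Exponent matrix [Θ,T] × [ΔT,t,γ]:
  Θ: [ 1  0  0]
  T: [ 0  1 -1]
Echelon form has 2 nonzero rows (pivots: ΔT,t)
Pivot set = {ΔT,t}, free = {γ}
RREF:
  r0: [   1    0    0]
  r1: [   0    1   -1]
Fix exponent of γ at 1; solve each RREF row for its pivot's exponent:
  r0: exp(ΔT) + (0)·1 = 0 ⇒ exp(ΔT) = 0
  r1: exp(t) + (-1)·1 = 0 ⇒ exp(t) = 1
Π_1 = t · γ

["0", "1", "1"]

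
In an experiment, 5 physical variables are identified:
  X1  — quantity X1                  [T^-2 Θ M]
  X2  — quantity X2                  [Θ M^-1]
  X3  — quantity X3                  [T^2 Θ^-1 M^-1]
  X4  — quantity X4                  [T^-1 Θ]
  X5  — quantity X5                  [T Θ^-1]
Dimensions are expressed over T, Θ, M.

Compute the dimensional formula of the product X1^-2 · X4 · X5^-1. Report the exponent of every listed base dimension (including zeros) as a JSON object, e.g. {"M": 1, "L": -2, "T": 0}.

{"T": 2, "Θ": 0, "M": -2}

Dimensional matrix (T×Θ×M by X1×X2×X3×X4×X5):
  T: [-2  0  2 -1  1]
  Θ: [ 1  1 -1  1 -1]
  M: [ 1 -1 -1  0  0]
  [T]: (-2)·-2+(1)·-1+(-1)·1 = 2
  [Θ]: (-2)·1+(1)·1+(-1)·-1 = 0
  [M]: (-2)·1+(1)·0+(-1)·0 = -2
⇒ T^2 M^-2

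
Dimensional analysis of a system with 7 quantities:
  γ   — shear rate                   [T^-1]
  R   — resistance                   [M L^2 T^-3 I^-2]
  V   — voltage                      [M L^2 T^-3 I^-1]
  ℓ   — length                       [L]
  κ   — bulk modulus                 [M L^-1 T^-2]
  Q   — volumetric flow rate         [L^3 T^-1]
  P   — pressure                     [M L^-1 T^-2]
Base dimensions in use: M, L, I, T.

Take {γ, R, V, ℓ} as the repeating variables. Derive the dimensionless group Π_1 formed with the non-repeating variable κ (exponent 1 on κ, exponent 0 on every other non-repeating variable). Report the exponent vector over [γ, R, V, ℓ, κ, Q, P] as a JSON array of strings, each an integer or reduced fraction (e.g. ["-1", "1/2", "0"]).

Write exponents as rows M,L,I,T / cols γ,R,V,ℓ,κ,Q,P:
  M: [ 0  1  1  0  1  0  1]
  L: [ 0  2  2  1 -1  3 -1]
  I: [ 0 -2 -1  0  0  0  0]
  T: [-1 -3 -3  0 -2 -1 -2]
Echelon form has 4 nonzero rows (pivots: γ,R,V,ℓ)
Pivot set = {γ,R,V,ℓ}, free = {κ,Q,P}
RREF:
  r0: [   1    0    0    0   -1    1   -1]
  r1: [   0    1    0    0   -1    0   -1]
  r2: [   0    0    1    0    2    0    2]
  r3: [   0    0    0    1   -3    3   -3]
Fix exponent of κ at 1, Q at 0, P at 0; solve each RREF row for its pivot's exponent:
  r0: exp(γ) + (-1)·1 = 0 ⇒ exp(γ) = 1
  r1: exp(R) + (-1)·1 = 0 ⇒ exp(R) = 1
  r2: exp(V) + (2)·1 = 0 ⇒ exp(V) = -2
  r3: exp(ℓ) + (-3)·1 = 0 ⇒ exp(ℓ) = 3
Π_1 = γ · R · V^-2 · ℓ^3 · κ

["1", "1", "-2", "3", "1", "0", "0"]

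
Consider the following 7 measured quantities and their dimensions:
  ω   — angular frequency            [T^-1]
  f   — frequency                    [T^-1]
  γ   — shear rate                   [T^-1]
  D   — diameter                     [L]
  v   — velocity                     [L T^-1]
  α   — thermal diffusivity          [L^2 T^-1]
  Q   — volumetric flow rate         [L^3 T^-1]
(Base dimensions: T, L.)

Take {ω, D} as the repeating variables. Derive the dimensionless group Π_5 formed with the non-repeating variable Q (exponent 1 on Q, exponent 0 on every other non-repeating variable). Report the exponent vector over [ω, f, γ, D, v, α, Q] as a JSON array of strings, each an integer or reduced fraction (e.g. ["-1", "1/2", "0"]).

["-1", "0", "0", "-3", "0", "0", "1"]

Dimensional matrix (T×L by ω×f×γ×D×v×α×Q):
  T: [-1 -1 -1  0 -1 -1 -1]
  L: [ 0  0  0  1  1  2  3]
Row reduction gives pivot columns ω,D; rank = 2
Pivot set = {ω,D}, free = {f,γ,v,α,Q}
RREF:
  r0: [   1    1    1    0    1    1    1]
  r1: [   0    0    0    1    1    2    3]
Fix exponent of Q at 1, f at 0, γ at 0, v at 0, α at 0; solve each RREF row for its pivot's exponent:
  r0: exp(ω) + (1)·1 = 0 ⇒ exp(ω) = -1
  r1: exp(D) + (3)·1 = 0 ⇒ exp(D) = -3
Π_5 = ω^-1 · D^-3 · Q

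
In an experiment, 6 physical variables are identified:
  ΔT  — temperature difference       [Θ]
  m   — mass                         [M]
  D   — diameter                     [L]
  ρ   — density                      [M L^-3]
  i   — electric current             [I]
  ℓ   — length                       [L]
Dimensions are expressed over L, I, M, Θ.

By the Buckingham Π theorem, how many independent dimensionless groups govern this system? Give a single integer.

2

Exponent matrix [L,I,M,Θ] × [ΔT,m,D,ρ,i,ℓ]:
  L: [ 0  0  1 -3  0  1]
  I: [ 0  0  0  0  1  0]
  M: [ 0  1  0  1  0  0]
  Θ: [ 1  0  0  0  0  0]
Echelon form has 4 nonzero rows (pivots: ΔT,m,D,i)
Π count = n − r = 6 − 4 = 2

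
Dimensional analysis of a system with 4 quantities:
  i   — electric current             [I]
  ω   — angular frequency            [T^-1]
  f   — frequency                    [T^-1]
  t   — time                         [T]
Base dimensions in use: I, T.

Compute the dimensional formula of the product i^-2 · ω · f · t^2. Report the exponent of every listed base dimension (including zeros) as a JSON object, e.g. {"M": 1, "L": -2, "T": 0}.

Dimensional matrix (I×T by i×ω×f×t):
  I: [ 1  0  0  0]
  T: [ 0 -1 -1  1]
  [I]: (-2)·1+(1)·0+(1)·0+(2)·0 = -2
  [T]: (-2)·0+(1)·-1+(1)·-1+(2)·1 = 0
⇒ I^-2

{"I": -2, "T": 0}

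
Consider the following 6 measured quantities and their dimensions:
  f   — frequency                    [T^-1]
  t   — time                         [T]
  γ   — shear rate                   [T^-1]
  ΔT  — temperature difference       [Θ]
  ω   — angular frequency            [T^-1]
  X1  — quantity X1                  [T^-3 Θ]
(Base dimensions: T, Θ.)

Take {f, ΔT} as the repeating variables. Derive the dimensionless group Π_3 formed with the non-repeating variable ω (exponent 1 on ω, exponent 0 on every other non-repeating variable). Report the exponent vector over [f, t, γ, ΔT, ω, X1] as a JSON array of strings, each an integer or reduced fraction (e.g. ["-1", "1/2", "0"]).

["-1", "0", "0", "0", "1", "0"]

Write exponents as rows T,Θ / cols f,t,γ,ΔT,ω,X1:
  T: [-1  1 -1  0 -1 -3]
  Θ: [ 0  0  0  1  0  1]
Echelon form has 2 nonzero rows (pivots: f,ΔT)
Pivot set = {f,ΔT}, free = {t,γ,ω,X1}
RREF:
  r0: [   1   -1    1    0    1    3]
  r1: [   0    0    0    1    0    1]
Fix exponent of ω at 1, t at 0, γ at 0, X1 at 0; solve each RREF row for its pivot's exponent:
  r0: exp(f) + (1)·1 = 0 ⇒ exp(f) = -1
  r1: exp(ΔT) + (0)·1 = 0 ⇒ exp(ΔT) = 0
Π_3 = f^-1 · ω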